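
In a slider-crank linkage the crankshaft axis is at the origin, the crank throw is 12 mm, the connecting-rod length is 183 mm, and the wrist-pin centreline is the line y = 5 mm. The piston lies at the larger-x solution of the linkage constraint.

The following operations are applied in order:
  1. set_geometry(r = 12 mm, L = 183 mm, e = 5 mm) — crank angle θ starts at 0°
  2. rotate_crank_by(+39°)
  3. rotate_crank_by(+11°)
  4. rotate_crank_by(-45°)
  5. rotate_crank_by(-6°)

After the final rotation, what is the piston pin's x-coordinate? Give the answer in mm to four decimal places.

set_geometry: r = 12 mm, L = 183 mm, e = 5 mm; θ ← 0°
rotate_crank_by(+39°): θ ← 0° +39° = 39°
rotate_crank_by(+11°): θ ← 39° +11° = 50°
rotate_crank_by(-45°): θ ← 50° -45° = 5°
rotate_crank_by(-6°): θ ← 5° -6° = -1°
crank pin P = (r cos θ, r sin θ) = (11.998172, -0.209429)
h = r sin θ − e = -0.209429 − 5 = -5.209429
x = r cos θ + √(L² − h²) = 11.998172 + √(33489.0 − 27.1381) = 11.998172 + 182.925837 = 194.924009

194.9240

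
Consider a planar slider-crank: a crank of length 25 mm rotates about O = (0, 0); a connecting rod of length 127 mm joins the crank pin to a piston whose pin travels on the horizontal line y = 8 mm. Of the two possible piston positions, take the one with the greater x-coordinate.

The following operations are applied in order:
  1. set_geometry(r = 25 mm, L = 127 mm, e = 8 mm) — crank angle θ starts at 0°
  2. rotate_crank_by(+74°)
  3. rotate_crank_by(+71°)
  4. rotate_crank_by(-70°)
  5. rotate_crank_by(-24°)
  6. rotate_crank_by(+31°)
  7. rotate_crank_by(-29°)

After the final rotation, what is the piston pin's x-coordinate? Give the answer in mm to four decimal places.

set_geometry: r = 25 mm, L = 127 mm, e = 8 mm; θ ← 0°
rotate_crank_by(+74°): θ ← 0° +74° = 74°
rotate_crank_by(+71°): θ ← 74° +71° = 145°
rotate_crank_by(-70°): θ ← 145° -70° = 75°
rotate_crank_by(-24°): θ ← 75° -24° = 51°
rotate_crank_by(+31°): θ ← 51° +31° = 82°
rotate_crank_by(-29°): θ ← 82° -29° = 53°
crank pin P = (r cos θ, r sin θ) = (15.045376, 19.965888)
h = r sin θ − e = 19.965888 − 8 = 11.965888
x = r cos θ + √(L² − h²) = 15.045376 + √(16129.0 − 143.1825) = 15.045376 + 126.435033 = 141.480408

141.4804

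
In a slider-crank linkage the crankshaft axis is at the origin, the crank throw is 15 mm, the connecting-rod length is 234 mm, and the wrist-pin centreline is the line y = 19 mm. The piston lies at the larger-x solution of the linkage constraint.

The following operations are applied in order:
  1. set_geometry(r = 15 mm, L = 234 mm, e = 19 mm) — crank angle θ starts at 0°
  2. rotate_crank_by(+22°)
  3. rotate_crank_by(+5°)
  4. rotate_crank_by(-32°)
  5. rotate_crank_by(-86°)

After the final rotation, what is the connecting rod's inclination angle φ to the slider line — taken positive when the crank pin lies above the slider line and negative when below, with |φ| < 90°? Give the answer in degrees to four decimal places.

-8.3540

set_geometry: r = 15 mm, L = 234 mm, e = 19 mm; θ ← 0°
rotate_crank_by(+22°): θ ← 0° +22° = 22°
rotate_crank_by(+5°): θ ← 22° +5° = 27°
rotate_crank_by(-32°): θ ← 27° -32° = -5°
rotate_crank_by(-86°): θ ← -5° -86° = -91°
crank pin P = (r cos θ, r sin θ) = (-0.261786, -14.997715)
h = r sin θ − e = -14.997715 − 19 = -33.997715
sin φ = h / L = -33.997715 / 234 = -0.14528938
φ = arcsin(-0.14528938) = -8.354037°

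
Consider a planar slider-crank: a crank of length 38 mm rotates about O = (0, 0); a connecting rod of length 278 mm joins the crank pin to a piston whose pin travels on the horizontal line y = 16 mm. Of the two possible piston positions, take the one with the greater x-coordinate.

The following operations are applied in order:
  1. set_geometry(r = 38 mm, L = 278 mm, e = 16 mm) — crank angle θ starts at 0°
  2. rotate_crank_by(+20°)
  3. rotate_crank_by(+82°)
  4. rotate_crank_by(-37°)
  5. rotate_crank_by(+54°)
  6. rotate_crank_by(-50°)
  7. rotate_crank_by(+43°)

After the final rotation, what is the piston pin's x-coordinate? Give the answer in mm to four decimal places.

263.0988

set_geometry: r = 38 mm, L = 278 mm, e = 16 mm; θ ← 0°
rotate_crank_by(+20°): θ ← 0° +20° = 20°
rotate_crank_by(+82°): θ ← 20° +82° = 102°
rotate_crank_by(-37°): θ ← 102° -37° = 65°
rotate_crank_by(+54°): θ ← 65° +54° = 119°
rotate_crank_by(-50°): θ ← 119° -50° = 69°
rotate_crank_by(+43°): θ ← 69° +43° = 112°
crank pin P = (r cos θ, r sin θ) = (-14.235051, 35.232986)
h = r sin θ − e = 35.232986 − 16 = 19.232986
x = r cos θ + √(L² − h²) = -14.235051 + √(77284.0 − 369.9078) = -14.235051 + 277.333900 = 263.098850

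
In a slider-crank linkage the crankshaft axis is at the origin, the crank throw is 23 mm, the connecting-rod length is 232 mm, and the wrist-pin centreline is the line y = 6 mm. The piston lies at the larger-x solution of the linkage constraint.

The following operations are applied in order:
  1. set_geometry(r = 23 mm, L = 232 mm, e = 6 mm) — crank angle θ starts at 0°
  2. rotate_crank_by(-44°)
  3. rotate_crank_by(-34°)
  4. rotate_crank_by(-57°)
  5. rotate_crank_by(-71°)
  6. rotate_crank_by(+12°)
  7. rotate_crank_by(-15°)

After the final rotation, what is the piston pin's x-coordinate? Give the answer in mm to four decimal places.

set_geometry: r = 23 mm, L = 232 mm, e = 6 mm; θ ← 0°
rotate_crank_by(-44°): θ ← 0° -44° = -44°
rotate_crank_by(-34°): θ ← -44° -34° = -78°
rotate_crank_by(-57°): θ ← -78° -57° = -135°
rotate_crank_by(-71°): θ ← -135° -71° = -206°
rotate_crank_by(+12°): θ ← -206° +12° = -194°
rotate_crank_by(-15°): θ ← -194° -15° = -209°
crank pin P = (r cos θ, r sin θ) = (-20.116253, 11.150621)
h = r sin θ − e = 11.150621 − 6 = 5.150621
x = r cos θ + √(L² − h²) = -20.116253 + √(53824.0 − 26.5289) = -20.116253 + 231.942819 = 211.826565

211.8266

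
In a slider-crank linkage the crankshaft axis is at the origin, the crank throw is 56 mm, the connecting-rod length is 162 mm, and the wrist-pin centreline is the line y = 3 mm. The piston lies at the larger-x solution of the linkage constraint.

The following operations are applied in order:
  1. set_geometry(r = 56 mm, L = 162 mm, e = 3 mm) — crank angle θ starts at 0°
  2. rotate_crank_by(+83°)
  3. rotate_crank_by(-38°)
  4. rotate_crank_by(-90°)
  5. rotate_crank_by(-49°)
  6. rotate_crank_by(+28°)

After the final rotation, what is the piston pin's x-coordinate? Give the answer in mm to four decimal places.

set_geometry: r = 56 mm, L = 162 mm, e = 3 mm; θ ← 0°
rotate_crank_by(+83°): θ ← 0° +83° = 83°
rotate_crank_by(-38°): θ ← 83° -38° = 45°
rotate_crank_by(-90°): θ ← 45° -90° = -45°
rotate_crank_by(-49°): θ ← -45° -49° = -94°
rotate_crank_by(+28°): θ ← -94° +28° = -66°
crank pin P = (r cos θ, r sin θ) = (22.777252, -51.158546)
h = r sin θ − e = -51.158546 − 3 = -54.158546
x = r cos θ + √(L² − h²) = 22.777252 + √(26244.0 − 2933.1481) = 22.777252 + 152.678918 = 175.456170

175.4562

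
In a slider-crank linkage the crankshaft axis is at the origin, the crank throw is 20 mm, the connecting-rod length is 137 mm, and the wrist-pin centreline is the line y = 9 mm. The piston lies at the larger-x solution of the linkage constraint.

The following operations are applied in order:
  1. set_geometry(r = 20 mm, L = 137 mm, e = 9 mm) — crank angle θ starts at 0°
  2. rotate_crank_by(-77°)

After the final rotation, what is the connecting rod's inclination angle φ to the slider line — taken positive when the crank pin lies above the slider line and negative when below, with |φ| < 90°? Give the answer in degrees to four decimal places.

-12.0015

set_geometry: r = 20 mm, L = 137 mm, e = 9 mm; θ ← 0°
rotate_crank_by(-77°): θ ← 0° -77° = -77°
crank pin P = (r cos θ, r sin θ) = (4.499021, -19.487401)
h = r sin θ − e = -19.487401 − 9 = -28.487401
sin φ = h / L = -28.487401 / 137 = -0.20793724
φ = arcsin(-0.20793724) = -12.001496°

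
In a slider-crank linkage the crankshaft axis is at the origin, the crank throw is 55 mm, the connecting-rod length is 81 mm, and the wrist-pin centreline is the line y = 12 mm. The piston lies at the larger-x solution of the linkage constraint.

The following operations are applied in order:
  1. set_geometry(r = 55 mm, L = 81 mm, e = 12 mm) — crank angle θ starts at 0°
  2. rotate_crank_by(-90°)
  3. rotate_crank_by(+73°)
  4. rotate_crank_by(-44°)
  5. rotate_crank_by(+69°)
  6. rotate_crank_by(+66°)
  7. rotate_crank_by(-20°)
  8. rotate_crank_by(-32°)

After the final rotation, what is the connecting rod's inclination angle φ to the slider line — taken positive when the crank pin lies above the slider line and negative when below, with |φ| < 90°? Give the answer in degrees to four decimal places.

6.0971

set_geometry: r = 55 mm, L = 81 mm, e = 12 mm; θ ← 0°
rotate_crank_by(-90°): θ ← 0° -90° = -90°
rotate_crank_by(+73°): θ ← -90° +73° = -17°
rotate_crank_by(-44°): θ ← -17° -44° = -61°
rotate_crank_by(+69°): θ ← -61° +69° = 8°
rotate_crank_by(+66°): θ ← 8° +66° = 74°
rotate_crank_by(-20°): θ ← 74° -20° = 54°
rotate_crank_by(-32°): θ ← 54° -32° = 22°
crank pin P = (r cos θ, r sin θ) = (50.995112, 20.603363)
h = r sin θ − e = 20.603363 − 12 = 8.603363
sin φ = h / L = 8.603363 / 81 = 0.10621435
φ = arcsin(0.10621435) = 6.097135°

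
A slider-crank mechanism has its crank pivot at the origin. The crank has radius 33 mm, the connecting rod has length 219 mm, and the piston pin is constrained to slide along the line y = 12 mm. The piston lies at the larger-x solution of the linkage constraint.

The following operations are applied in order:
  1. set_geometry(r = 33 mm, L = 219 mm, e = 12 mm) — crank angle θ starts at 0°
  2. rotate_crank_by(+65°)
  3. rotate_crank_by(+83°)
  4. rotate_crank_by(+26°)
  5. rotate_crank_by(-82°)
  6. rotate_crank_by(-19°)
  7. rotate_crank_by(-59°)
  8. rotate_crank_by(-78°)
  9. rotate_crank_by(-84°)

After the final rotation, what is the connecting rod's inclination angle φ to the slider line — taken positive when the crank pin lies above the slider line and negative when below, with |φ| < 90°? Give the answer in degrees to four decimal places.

-7.7381

set_geometry: r = 33 mm, L = 219 mm, e = 12 mm; θ ← 0°
rotate_crank_by(+65°): θ ← 0° +65° = 65°
rotate_crank_by(+83°): θ ← 65° +83° = 148°
rotate_crank_by(+26°): θ ← 148° +26° = 174°
rotate_crank_by(-82°): θ ← 174° -82° = 92°
rotate_crank_by(-19°): θ ← 92° -19° = 73°
rotate_crank_by(-59°): θ ← 73° -59° = 14°
rotate_crank_by(-78°): θ ← 14° -78° = -64°
rotate_crank_by(-84°): θ ← -64° -84° = -148°
crank pin P = (r cos θ, r sin θ) = (-27.985587, -17.487336)
h = r sin θ − e = -17.487336 − 12 = -29.487336
sin φ = h / L = -29.487336 / 219 = -0.13464537
φ = arcsin(-0.13464537) = -7.738114°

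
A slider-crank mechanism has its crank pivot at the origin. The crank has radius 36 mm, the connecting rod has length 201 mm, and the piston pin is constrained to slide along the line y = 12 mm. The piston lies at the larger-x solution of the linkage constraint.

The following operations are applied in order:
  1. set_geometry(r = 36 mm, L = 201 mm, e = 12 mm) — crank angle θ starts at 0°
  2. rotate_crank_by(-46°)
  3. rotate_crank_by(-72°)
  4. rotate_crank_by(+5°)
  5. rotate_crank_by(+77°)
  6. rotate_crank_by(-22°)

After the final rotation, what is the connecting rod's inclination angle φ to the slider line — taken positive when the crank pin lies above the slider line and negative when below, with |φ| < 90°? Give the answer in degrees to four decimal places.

set_geometry: r = 36 mm, L = 201 mm, e = 12 mm; θ ← 0°
rotate_crank_by(-46°): θ ← 0° -46° = -46°
rotate_crank_by(-72°): θ ← -46° -72° = -118°
rotate_crank_by(+5°): θ ← -118° +5° = -113°
rotate_crank_by(+77°): θ ← -113° +77° = -36°
rotate_crank_by(-22°): θ ← -36° -22° = -58°
crank pin P = (r cos θ, r sin θ) = (19.077094, -30.529731)
h = r sin θ − e = -30.529731 − 12 = -42.529731
sin φ = h / L = -42.529731 / 201 = -0.21159070
φ = arcsin(-0.21159070) = -12.215588°

-12.2156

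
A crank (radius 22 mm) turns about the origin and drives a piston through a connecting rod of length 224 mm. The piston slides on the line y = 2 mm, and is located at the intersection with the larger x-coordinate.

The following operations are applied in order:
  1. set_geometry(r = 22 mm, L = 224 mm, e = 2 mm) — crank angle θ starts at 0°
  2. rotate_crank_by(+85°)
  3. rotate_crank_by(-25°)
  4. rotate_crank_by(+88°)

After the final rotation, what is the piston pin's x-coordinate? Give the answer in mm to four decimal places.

205.1346

set_geometry: r = 22 mm, L = 224 mm, e = 2 mm; θ ← 0°
rotate_crank_by(+85°): θ ← 0° +85° = 85°
rotate_crank_by(-25°): θ ← 85° -25° = 60°
rotate_crank_by(+88°): θ ← 60° +88° = 148°
crank pin P = (r cos θ, r sin θ) = (-18.657058, 11.658224)
h = r sin θ − e = 11.658224 − 2 = 9.658224
x = r cos θ + √(L² − h²) = -18.657058 + √(50176.0 − 93.2813) = -18.657058 + 223.791686 = 205.134628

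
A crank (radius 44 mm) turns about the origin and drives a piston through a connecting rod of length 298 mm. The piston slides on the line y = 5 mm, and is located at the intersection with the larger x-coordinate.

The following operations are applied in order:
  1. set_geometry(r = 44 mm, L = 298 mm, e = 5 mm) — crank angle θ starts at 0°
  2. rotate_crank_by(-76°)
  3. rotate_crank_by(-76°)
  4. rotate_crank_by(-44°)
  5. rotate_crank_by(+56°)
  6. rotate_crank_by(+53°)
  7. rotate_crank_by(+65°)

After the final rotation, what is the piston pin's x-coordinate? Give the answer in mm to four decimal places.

set_geometry: r = 44 mm, L = 298 mm, e = 5 mm; θ ← 0°
rotate_crank_by(-76°): θ ← 0° -76° = -76°
rotate_crank_by(-76°): θ ← -76° -76° = -152°
rotate_crank_by(-44°): θ ← -152° -44° = -196°
rotate_crank_by(+56°): θ ← -196° +56° = -140°
rotate_crank_by(+53°): θ ← -140° +53° = -87°
rotate_crank_by(+65°): θ ← -87° +65° = -22°
crank pin P = (r cos θ, r sin θ) = (40.796090, -16.482690)
h = r sin θ − e = -16.482690 − 5 = -21.482690
x = r cos θ + √(L² − h²) = 40.796090 + √(88804.0 − 461.5060) = 40.796090 + 297.224652 = 338.020742

338.0207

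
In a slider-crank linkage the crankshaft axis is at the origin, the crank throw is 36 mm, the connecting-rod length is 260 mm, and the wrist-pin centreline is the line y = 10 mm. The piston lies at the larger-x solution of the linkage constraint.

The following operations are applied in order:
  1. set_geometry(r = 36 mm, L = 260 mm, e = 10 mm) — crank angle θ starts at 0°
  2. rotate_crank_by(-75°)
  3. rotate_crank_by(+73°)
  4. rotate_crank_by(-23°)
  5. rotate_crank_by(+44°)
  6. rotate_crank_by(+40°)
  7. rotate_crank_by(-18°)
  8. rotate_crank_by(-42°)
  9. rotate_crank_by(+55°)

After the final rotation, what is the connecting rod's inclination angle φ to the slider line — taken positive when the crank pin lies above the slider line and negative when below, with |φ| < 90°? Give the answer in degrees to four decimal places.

4.2183

set_geometry: r = 36 mm, L = 260 mm, e = 10 mm; θ ← 0°
rotate_crank_by(-75°): θ ← 0° -75° = -75°
rotate_crank_by(+73°): θ ← -75° +73° = -2°
rotate_crank_by(-23°): θ ← -2° -23° = -25°
rotate_crank_by(+44°): θ ← -25° +44° = 19°
rotate_crank_by(+40°): θ ← 19° +40° = 59°
rotate_crank_by(-18°): θ ← 59° -18° = 41°
rotate_crank_by(-42°): θ ← 41° -42° = -1°
rotate_crank_by(+55°): θ ← -1° +55° = 54°
crank pin P = (r cos θ, r sin θ) = (21.160269, 29.124612)
h = r sin θ − e = 29.124612 − 10 = 19.124612
sin φ = h / L = 19.124612 / 260 = 0.07355620
φ = arcsin(0.07355620) = 4.218269°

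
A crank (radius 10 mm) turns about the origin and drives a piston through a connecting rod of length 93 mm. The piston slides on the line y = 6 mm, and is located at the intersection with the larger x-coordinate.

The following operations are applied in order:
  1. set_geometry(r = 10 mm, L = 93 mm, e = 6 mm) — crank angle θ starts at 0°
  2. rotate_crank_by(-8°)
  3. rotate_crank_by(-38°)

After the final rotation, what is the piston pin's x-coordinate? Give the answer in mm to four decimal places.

set_geometry: r = 10 mm, L = 93 mm, e = 6 mm; θ ← 0°
rotate_crank_by(-8°): θ ← 0° -8° = -8°
rotate_crank_by(-38°): θ ← -8° -38° = -46°
crank pin P = (r cos θ, r sin θ) = (6.946584, -7.193398)
h = r sin θ − e = -7.193398 − 6 = -13.193398
x = r cos θ + √(L² − h²) = 6.946584 + √(8649.0 − 174.0658) = 6.946584 + 92.059406 = 99.005990

99.0060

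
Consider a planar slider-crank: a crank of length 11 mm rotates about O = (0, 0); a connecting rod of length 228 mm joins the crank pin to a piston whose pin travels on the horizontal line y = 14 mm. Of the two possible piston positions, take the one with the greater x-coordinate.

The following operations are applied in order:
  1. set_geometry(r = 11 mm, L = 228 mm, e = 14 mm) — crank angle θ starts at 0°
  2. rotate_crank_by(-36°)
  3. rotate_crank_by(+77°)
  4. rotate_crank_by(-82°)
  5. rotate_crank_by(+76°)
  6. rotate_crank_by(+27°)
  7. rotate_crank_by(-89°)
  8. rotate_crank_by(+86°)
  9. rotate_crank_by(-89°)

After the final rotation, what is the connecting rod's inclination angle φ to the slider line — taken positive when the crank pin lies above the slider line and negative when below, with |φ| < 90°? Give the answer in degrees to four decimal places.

set_geometry: r = 11 mm, L = 228 mm, e = 14 mm; θ ← 0°
rotate_crank_by(-36°): θ ← 0° -36° = -36°
rotate_crank_by(+77°): θ ← -36° +77° = 41°
rotate_crank_by(-82°): θ ← 41° -82° = -41°
rotate_crank_by(+76°): θ ← -41° +76° = 35°
rotate_crank_by(+27°): θ ← 35° +27° = 62°
rotate_crank_by(-89°): θ ← 62° -89° = -27°
rotate_crank_by(+86°): θ ← -27° +86° = 59°
rotate_crank_by(-89°): θ ← 59° -89° = -30°
crank pin P = (r cos θ, r sin θ) = (9.526279, -5.500000)
h = r sin θ − e = -5.500000 − 14 = -19.500000
sin φ = h / L = -19.500000 / 228 = -0.08552632
φ = arcsin(-0.08552632) = -4.906291°

-4.9063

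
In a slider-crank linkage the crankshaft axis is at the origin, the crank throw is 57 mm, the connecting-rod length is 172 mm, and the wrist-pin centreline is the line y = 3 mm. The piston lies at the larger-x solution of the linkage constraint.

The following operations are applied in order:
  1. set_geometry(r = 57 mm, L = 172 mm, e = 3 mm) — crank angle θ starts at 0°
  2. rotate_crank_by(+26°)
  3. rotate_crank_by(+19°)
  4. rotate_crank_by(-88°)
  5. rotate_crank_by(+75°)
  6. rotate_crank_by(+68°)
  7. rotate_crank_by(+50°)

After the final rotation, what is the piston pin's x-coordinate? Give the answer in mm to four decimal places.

120.7358

set_geometry: r = 57 mm, L = 172 mm, e = 3 mm; θ ← 0°
rotate_crank_by(+26°): θ ← 0° +26° = 26°
rotate_crank_by(+19°): θ ← 26° +19° = 45°
rotate_crank_by(-88°): θ ← 45° -88° = -43°
rotate_crank_by(+75°): θ ← -43° +75° = 32°
rotate_crank_by(+68°): θ ← 32° +68° = 100°
rotate_crank_by(+50°): θ ← 100° +50° = 150°
crank pin P = (r cos θ, r sin θ) = (-49.363448, 28.500000)
h = r sin θ − e = 28.500000 − 3 = 25.500000
x = r cos θ + √(L² − h²) = -49.363448 + √(29584.0 − 650.2500) = -49.363448 + 170.099236 = 120.735788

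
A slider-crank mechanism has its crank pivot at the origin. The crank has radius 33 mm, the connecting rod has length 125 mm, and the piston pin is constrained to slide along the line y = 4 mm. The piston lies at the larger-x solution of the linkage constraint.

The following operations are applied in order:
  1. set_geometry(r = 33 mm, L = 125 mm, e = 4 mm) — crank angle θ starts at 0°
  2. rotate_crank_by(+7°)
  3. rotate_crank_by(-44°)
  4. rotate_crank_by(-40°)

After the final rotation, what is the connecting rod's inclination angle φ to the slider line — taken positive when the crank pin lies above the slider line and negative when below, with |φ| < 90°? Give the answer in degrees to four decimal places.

-16.8121

set_geometry: r = 33 mm, L = 125 mm, e = 4 mm; θ ← 0°
rotate_crank_by(+7°): θ ← 0° +7° = 7°
rotate_crank_by(-44°): θ ← 7° -44° = -37°
rotate_crank_by(-40°): θ ← -37° -40° = -77°
crank pin P = (r cos θ, r sin θ) = (7.423385, -32.154212)
h = r sin θ − e = -32.154212 − 4 = -36.154212
sin φ = h / L = -36.154212 / 125 = -0.28923370
φ = arcsin(-0.28923370) = -16.812084°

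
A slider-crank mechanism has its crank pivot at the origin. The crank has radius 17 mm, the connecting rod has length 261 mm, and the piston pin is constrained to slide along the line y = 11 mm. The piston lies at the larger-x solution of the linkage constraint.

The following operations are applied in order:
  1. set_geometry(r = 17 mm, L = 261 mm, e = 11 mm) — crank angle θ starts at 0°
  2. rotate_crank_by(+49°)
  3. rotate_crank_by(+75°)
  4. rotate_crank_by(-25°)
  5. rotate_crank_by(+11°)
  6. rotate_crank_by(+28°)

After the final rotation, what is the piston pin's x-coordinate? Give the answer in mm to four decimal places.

248.3663

set_geometry: r = 17 mm, L = 261 mm, e = 11 mm; θ ← 0°
rotate_crank_by(+49°): θ ← 0° +49° = 49°
rotate_crank_by(+75°): θ ← 49° +75° = 124°
rotate_crank_by(-25°): θ ← 124° -25° = 99°
rotate_crank_by(+11°): θ ← 99° +11° = 110°
rotate_crank_by(+28°): θ ← 110° +28° = 138°
crank pin P = (r cos θ, r sin θ) = (-12.633462, 11.375220)
h = r sin θ − e = 11.375220 − 11 = 0.375220
x = r cos θ + √(L² − h²) = -12.633462 + √(68121.0 − 0.1408) = -12.633462 + 260.999730 = 248.366268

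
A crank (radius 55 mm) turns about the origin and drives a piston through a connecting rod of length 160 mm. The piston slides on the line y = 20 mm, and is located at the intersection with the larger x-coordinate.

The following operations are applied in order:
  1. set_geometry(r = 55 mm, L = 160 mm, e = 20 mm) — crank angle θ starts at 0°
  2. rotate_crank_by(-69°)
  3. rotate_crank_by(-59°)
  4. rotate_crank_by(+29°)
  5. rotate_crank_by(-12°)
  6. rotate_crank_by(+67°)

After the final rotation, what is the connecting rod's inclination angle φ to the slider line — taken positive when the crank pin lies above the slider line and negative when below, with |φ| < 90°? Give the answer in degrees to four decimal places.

set_geometry: r = 55 mm, L = 160 mm, e = 20 mm; θ ← 0°
rotate_crank_by(-69°): θ ← 0° -69° = -69°
rotate_crank_by(-59°): θ ← -69° -59° = -128°
rotate_crank_by(+29°): θ ← -128° +29° = -99°
rotate_crank_by(-12°): θ ← -99° -12° = -111°
rotate_crank_by(+67°): θ ← -111° +67° = -44°
crank pin P = (r cos θ, r sin θ) = (39.563689, -38.206210)
h = r sin θ − e = -38.206210 − 20 = -58.206210
sin φ = h / L = -58.206210 / 160 = -0.36378881
φ = arcsin(-0.36378881) = -21.333063°

-21.3331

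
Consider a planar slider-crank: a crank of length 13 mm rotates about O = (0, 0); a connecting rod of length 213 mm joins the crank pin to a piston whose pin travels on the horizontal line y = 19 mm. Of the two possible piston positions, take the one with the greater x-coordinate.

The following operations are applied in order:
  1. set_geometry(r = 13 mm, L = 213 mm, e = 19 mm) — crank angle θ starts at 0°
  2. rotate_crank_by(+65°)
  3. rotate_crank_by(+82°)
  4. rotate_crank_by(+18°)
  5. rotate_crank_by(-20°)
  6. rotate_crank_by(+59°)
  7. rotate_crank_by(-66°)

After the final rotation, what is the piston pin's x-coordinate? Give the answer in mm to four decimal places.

203.0899

set_geometry: r = 13 mm, L = 213 mm, e = 19 mm; θ ← 0°
rotate_crank_by(+65°): θ ← 0° +65° = 65°
rotate_crank_by(+82°): θ ← 65° +82° = 147°
rotate_crank_by(+18°): θ ← 147° +18° = 165°
rotate_crank_by(-20°): θ ← 165° -20° = 145°
rotate_crank_by(+59°): θ ← 145° +59° = 204°
rotate_crank_by(-66°): θ ← 204° -66° = 138°
crank pin P = (r cos θ, r sin θ) = (-9.660883, 8.698698)
h = r sin θ − e = 8.698698 − 19 = -10.301302
x = r cos θ + √(L² − h²) = -9.660883 + √(45369.0 − 106.1168) = -9.660883 + 212.750754 = 203.089871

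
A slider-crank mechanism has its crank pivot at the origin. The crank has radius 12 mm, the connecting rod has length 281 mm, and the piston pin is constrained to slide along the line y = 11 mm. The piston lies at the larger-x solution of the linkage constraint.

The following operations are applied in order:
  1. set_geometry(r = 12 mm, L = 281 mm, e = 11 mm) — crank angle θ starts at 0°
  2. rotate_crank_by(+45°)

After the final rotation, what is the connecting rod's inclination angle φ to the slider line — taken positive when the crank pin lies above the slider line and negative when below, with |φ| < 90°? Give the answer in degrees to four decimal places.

set_geometry: r = 12 mm, L = 281 mm, e = 11 mm; θ ← 0°
rotate_crank_by(+45°): θ ← 0° +45° = 45°
crank pin P = (r cos θ, r sin θ) = (8.485281, 8.485281)
h = r sin θ − e = 8.485281 − 11 = -2.514719
sin φ = h / L = -2.514719 / 281 = -0.00894918
φ = arcsin(-0.00894918) = -0.512757°

-0.5128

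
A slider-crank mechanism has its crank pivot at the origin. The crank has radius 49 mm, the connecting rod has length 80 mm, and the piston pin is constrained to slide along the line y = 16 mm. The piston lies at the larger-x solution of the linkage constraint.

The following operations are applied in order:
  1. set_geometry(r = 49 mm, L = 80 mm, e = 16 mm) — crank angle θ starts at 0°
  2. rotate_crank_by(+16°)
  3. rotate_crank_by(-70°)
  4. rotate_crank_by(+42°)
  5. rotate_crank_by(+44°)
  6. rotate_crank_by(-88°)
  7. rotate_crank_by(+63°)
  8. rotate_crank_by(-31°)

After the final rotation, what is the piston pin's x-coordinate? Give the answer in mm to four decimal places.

116.2412

set_geometry: r = 49 mm, L = 80 mm, e = 16 mm; θ ← 0°
rotate_crank_by(+16°): θ ← 0° +16° = 16°
rotate_crank_by(-70°): θ ← 16° -70° = -54°
rotate_crank_by(+42°): θ ← -54° +42° = -12°
rotate_crank_by(+44°): θ ← -12° +44° = 32°
rotate_crank_by(-88°): θ ← 32° -88° = -56°
rotate_crank_by(+63°): θ ← -56° +63° = 7°
rotate_crank_by(-31°): θ ← 7° -31° = -24°
crank pin P = (r cos θ, r sin θ) = (44.763727, -19.930096)
h = r sin θ − e = -19.930096 − 16 = -35.930096
x = r cos θ + √(L² − h²) = 44.763727 + √(6400.0 − 1290.9718) = 44.763727 + 71.477467 = 116.241194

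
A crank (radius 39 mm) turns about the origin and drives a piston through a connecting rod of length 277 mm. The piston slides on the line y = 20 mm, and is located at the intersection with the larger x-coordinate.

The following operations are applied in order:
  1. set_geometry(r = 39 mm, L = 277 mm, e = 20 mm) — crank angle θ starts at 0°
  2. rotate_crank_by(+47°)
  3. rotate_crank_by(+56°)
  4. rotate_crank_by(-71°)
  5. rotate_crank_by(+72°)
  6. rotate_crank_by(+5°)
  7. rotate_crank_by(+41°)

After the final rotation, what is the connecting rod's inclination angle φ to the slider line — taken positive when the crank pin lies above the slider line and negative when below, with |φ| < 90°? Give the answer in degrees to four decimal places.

set_geometry: r = 39 mm, L = 277 mm, e = 20 mm; θ ← 0°
rotate_crank_by(+47°): θ ← 0° +47° = 47°
rotate_crank_by(+56°): θ ← 47° +56° = 103°
rotate_crank_by(-71°): θ ← 103° -71° = 32°
rotate_crank_by(+72°): θ ← 32° +72° = 104°
rotate_crank_by(+5°): θ ← 104° +5° = 109°
rotate_crank_by(+41°): θ ← 109° +41° = 150°
crank pin P = (r cos θ, r sin θ) = (-33.774991, 19.500000)
h = r sin θ − e = 19.500000 − 20 = -0.500000
sin φ = h / L = -0.500000 / 277 = -0.00180505
φ = arcsin(-0.00180505) = -0.103422°

-0.1034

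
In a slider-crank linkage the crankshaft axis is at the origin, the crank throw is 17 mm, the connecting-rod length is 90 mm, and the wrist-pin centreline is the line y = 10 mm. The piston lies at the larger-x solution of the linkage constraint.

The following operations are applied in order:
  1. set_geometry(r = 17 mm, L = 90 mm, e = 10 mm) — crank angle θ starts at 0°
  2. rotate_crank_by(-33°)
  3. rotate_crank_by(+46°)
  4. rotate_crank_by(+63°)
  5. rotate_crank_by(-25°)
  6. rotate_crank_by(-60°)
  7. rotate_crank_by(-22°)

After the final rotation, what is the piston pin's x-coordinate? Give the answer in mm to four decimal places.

set_geometry: r = 17 mm, L = 90 mm, e = 10 mm; θ ← 0°
rotate_crank_by(-33°): θ ← 0° -33° = -33°
rotate_crank_by(+46°): θ ← -33° +46° = 13°
rotate_crank_by(+63°): θ ← 13° +63° = 76°
rotate_crank_by(-25°): θ ← 76° -25° = 51°
rotate_crank_by(-60°): θ ← 51° -60° = -9°
rotate_crank_by(-22°): θ ← -9° -22° = -31°
crank pin P = (r cos θ, r sin θ) = (14.571844, -8.755647)
h = r sin θ − e = -8.755647 − 10 = -18.755647
x = r cos θ + √(L² − h²) = 14.571844 + √(8100.0 − 351.7743) = 14.571844 + 88.024006 = 102.595850

102.5959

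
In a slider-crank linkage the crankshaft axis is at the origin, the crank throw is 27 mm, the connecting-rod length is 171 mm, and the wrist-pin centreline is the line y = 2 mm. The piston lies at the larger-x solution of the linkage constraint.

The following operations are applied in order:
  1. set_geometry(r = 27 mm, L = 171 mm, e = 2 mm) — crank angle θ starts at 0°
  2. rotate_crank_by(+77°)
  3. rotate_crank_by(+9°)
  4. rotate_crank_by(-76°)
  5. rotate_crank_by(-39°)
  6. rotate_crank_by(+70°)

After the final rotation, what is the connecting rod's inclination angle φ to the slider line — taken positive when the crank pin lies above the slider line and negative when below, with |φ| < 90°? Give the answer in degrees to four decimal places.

set_geometry: r = 27 mm, L = 171 mm, e = 2 mm; θ ← 0°
rotate_crank_by(+77°): θ ← 0° +77° = 77°
rotate_crank_by(+9°): θ ← 77° +9° = 86°
rotate_crank_by(-76°): θ ← 86° -76° = 10°
rotate_crank_by(-39°): θ ← 10° -39° = -29°
rotate_crank_by(+70°): θ ← -29° +70° = 41°
crank pin P = (r cos θ, r sin θ) = (20.377159, 17.713594)
h = r sin θ − e = 17.713594 − 2 = 15.713594
sin φ = h / L = 15.713594 / 171 = 0.09189236
φ = arcsin(0.09189236) = 5.272483°

5.2725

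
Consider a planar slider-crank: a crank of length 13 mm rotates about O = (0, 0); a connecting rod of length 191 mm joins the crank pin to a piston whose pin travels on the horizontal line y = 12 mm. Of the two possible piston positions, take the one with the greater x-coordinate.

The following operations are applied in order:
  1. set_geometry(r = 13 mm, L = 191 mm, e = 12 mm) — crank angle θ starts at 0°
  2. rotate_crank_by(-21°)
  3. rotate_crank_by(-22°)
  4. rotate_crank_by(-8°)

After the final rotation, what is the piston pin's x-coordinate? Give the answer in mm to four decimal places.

197.8980

set_geometry: r = 13 mm, L = 191 mm, e = 12 mm; θ ← 0°
rotate_crank_by(-21°): θ ← 0° -21° = -21°
rotate_crank_by(-22°): θ ← -21° -22° = -43°
rotate_crank_by(-8°): θ ← -43° -8° = -51°
crank pin P = (r cos θ, r sin θ) = (8.181165, -10.102897)
h = r sin θ − e = -10.102897 − 12 = -22.102897
x = r cos θ + √(L² − h²) = 8.181165 + √(36481.0 − 488.5381) = 8.181165 + 189.716794 = 197.897959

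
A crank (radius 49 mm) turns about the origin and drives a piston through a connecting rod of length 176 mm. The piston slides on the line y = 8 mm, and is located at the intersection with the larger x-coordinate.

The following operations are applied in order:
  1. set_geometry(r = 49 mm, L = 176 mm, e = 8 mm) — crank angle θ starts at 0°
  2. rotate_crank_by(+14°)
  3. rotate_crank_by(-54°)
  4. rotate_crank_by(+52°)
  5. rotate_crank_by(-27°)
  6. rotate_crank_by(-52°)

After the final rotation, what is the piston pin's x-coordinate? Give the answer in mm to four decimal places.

set_geometry: r = 49 mm, L = 176 mm, e = 8 mm; θ ← 0°
rotate_crank_by(+14°): θ ← 0° +14° = 14°
rotate_crank_by(-54°): θ ← 14° -54° = -40°
rotate_crank_by(+52°): θ ← -40° +52° = 12°
rotate_crank_by(-27°): θ ← 12° -27° = -15°
rotate_crank_by(-52°): θ ← -15° -52° = -67°
crank pin P = (r cos θ, r sin θ) = (19.145825, -45.104738)
h = r sin θ − e = -45.104738 − 8 = -53.104738
x = r cos θ + √(L² − h²) = 19.145825 + √(30976.0 − 2820.1132) = 19.145825 + 167.797160 = 186.942985

186.9430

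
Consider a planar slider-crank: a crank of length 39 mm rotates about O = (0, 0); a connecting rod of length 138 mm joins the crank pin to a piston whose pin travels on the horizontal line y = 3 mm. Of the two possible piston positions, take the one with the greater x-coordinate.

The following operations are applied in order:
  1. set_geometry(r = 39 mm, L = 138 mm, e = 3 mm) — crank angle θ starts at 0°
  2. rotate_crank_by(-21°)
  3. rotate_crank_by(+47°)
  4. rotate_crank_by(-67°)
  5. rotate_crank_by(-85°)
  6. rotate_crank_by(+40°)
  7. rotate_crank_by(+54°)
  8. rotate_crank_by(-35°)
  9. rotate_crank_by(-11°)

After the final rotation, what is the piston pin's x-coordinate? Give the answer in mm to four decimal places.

139.8312

set_geometry: r = 39 mm, L = 138 mm, e = 3 mm; θ ← 0°
rotate_crank_by(-21°): θ ← 0° -21° = -21°
rotate_crank_by(+47°): θ ← -21° +47° = 26°
rotate_crank_by(-67°): θ ← 26° -67° = -41°
rotate_crank_by(-85°): θ ← -41° -85° = -126°
rotate_crank_by(+40°): θ ← -126° +40° = -86°
rotate_crank_by(+54°): θ ← -86° +54° = -32°
rotate_crank_by(-35°): θ ← -32° -35° = -67°
rotate_crank_by(-11°): θ ← -67° -11° = -78°
crank pin P = (r cos θ, r sin θ) = (8.108556, -38.147756)
h = r sin θ − e = -38.147756 − 3 = -41.147756
x = r cos θ + √(L² − h²) = 8.108556 + √(19044.0 − 1693.1379) = 8.108556 + 131.722671 = 139.831227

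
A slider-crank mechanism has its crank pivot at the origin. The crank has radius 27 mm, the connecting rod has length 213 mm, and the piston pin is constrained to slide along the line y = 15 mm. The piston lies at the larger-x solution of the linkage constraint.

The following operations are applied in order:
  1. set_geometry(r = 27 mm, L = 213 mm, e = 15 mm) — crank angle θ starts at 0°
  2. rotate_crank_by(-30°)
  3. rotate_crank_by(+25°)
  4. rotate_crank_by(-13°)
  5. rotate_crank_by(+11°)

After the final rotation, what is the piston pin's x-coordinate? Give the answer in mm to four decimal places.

set_geometry: r = 27 mm, L = 213 mm, e = 15 mm; θ ← 0°
rotate_crank_by(-30°): θ ← 0° -30° = -30°
rotate_crank_by(+25°): θ ← -30° +25° = -5°
rotate_crank_by(-13°): θ ← -5° -13° = -18°
rotate_crank_by(+11°): θ ← -18° +11° = -7°
crank pin P = (r cos θ, r sin θ) = (26.798746, -3.290472)
h = r sin θ − e = -3.290472 − 15 = -18.290472
x = r cos θ + √(L² − h²) = 26.798746 + √(45369.0 − 334.5414) = 26.798746 + 212.213239 = 239.011985

239.0120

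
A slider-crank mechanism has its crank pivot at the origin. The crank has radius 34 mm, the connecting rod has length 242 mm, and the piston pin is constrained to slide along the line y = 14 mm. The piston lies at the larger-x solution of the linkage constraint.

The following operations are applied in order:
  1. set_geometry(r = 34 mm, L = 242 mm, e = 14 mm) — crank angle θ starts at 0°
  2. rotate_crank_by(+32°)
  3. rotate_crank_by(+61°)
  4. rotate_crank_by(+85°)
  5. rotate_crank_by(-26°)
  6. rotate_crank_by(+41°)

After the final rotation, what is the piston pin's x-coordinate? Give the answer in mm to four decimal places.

set_geometry: r = 34 mm, L = 242 mm, e = 14 mm; θ ← 0°
rotate_crank_by(+32°): θ ← 0° +32° = 32°
rotate_crank_by(+61°): θ ← 32° +61° = 93°
rotate_crank_by(+85°): θ ← 93° +85° = 178°
rotate_crank_by(-26°): θ ← 178° -26° = 152°
rotate_crank_by(+41°): θ ← 152° +41° = 193°
crank pin P = (r cos θ, r sin θ) = (-33.128582, -7.648336)
h = r sin θ − e = -7.648336 − 14 = -21.648336
x = r cos θ + √(L² − h²) = -33.128582 + √(58564.0 − 468.6504) = -33.128582 + 241.029769 = 207.901187

207.9012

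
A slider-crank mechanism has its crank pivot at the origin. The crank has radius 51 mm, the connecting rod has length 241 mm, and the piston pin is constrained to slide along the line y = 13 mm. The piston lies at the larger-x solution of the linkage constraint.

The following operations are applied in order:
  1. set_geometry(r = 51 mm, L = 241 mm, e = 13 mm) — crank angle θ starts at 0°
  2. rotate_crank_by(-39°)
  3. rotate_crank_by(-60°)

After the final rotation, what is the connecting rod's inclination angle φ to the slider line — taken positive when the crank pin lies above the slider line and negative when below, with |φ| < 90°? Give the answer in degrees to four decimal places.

set_geometry: r = 51 mm, L = 241 mm, e = 13 mm; θ ← 0°
rotate_crank_by(-39°): θ ← 0° -39° = -39°
rotate_crank_by(-60°): θ ← -39° -60° = -99°
crank pin P = (r cos θ, r sin θ) = (-7.978158, -50.372105)
h = r sin θ − e = -50.372105 − 13 = -63.372105
sin φ = h / L = -63.372105 / 241 = -0.26295479
φ = arcsin(-0.26295479) = -15.245462°

-15.2455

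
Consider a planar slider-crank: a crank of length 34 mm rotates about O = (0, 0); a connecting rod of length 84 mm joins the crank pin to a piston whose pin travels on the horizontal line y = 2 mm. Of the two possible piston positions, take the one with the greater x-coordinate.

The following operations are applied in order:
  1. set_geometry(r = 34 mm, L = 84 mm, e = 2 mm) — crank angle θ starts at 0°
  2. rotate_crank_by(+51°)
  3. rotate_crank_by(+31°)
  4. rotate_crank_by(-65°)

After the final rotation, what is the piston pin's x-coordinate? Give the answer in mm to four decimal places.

set_geometry: r = 34 mm, L = 84 mm, e = 2 mm; θ ← 0°
rotate_crank_by(+51°): θ ← 0° +51° = 51°
rotate_crank_by(+31°): θ ← 51° +31° = 82°
rotate_crank_by(-65°): θ ← 82° -65° = 17°
crank pin P = (r cos θ, r sin θ) = (32.514362, 9.940638)
h = r sin θ − e = 9.940638 − 2 = 7.940638
x = r cos θ + √(L² − h²) = 32.514362 + √(7056.0 − 63.0537) = 32.514362 + 83.623838 = 116.138200

116.1382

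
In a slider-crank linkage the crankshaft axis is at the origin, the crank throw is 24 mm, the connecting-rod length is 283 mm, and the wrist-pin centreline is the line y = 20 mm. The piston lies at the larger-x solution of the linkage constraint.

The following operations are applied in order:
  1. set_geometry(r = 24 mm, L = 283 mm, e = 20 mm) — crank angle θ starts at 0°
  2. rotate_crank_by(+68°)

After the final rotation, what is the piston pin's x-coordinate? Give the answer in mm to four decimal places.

set_geometry: r = 24 mm, L = 283 mm, e = 20 mm; θ ← 0°
rotate_crank_by(+68°): θ ← 0° +68° = 68°
crank pin P = (r cos θ, r sin θ) = (8.990558, 22.252413)
h = r sin θ − e = 22.252413 − 20 = 2.252413
x = r cos θ + √(L² − h²) = 8.990558 + √(80089.0 − 5.0734) = 8.990558 + 282.991036 = 291.981595

291.9816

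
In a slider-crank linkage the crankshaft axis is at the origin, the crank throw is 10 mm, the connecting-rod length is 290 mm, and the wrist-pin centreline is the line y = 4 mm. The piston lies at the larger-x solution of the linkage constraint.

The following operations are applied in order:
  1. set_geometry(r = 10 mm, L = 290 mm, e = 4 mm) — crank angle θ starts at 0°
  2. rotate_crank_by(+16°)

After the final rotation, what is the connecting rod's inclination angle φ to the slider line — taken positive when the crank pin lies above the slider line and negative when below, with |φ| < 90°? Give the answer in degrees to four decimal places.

-0.2457

set_geometry: r = 10 mm, L = 290 mm, e = 4 mm; θ ← 0°
rotate_crank_by(+16°): θ ← 0° +16° = 16°
crank pin P = (r cos θ, r sin θ) = (9.612617, 2.756374)
h = r sin θ − e = 2.756374 − 4 = -1.243626
sin φ = h / L = -1.243626 / 290 = -0.00428837
φ = arcsin(-0.00428837) = -0.245706°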